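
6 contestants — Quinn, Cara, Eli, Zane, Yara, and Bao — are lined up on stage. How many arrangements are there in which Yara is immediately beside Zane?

240

Treat {Yara, Zane} as a single unit. There are 5 units to order, and the pair itself can be ordered 2 ways.
That gives 2 × 5! = 2 × 120 = 240.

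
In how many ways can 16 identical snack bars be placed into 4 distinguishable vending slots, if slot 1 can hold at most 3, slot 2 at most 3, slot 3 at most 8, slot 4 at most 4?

10

By stars and bars, unrestricted non-negative solutions to x_1+…+x_4 = 16 number C(16+3,3) = 969.
Subtract solutions that violate a single cap (substitute x_i' = x_i − (cap_i+1)): x_1 ≥ 4 gives C(15,3) = 455; x_2 ≥ 4 gives C(15,3) = 455; x_3 ≥ 9 gives C(10,3) = 120; x_4 ≥ 5 gives C(14,3) = 364. Together 1394.
Add back pairs where two caps are both exceeded: 165 + 20 + 120 + 20 + 120 + 10 = 455.
Subtract triples: 0 + 20 + 0 + 0 = 20.
By inclusion–exclusion the count is 969 − 1394 + 455 − 20 = 10.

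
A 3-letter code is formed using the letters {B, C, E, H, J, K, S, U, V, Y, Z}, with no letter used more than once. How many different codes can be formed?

With no repetition, fill the 3 letters in order: 11 choices, then 10, down to 9.
That product is 11 × 10 × 9 = 990.

990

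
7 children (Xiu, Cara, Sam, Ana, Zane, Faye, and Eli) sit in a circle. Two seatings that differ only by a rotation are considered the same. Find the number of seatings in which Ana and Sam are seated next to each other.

240

Treat {Ana, Sam} as one unit (2 internal orders) and seat the resulting 6 units around the table: (5)! circular arrangements.
So 2 × (5)! = 2 × 120 = 240.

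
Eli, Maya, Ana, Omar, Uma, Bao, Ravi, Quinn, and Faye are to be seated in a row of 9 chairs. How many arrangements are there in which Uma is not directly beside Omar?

282240

There are 9! = 362880 arrangements in all. If Uma and Omar are adjacent, merging them into one block gives 2·(8)! = 80640 arrangements.
So 362880 − 80640 = 282240 arrangements keep them apart.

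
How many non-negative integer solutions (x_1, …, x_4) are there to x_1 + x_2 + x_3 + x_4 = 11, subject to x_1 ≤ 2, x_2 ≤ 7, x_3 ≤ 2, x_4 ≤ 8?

62

By stars and bars, unrestricted non-negative solutions to x_1+…+x_4 = 11 number C(11+3,3) = 364.
Subtract solutions that violate a single cap (substitute x_i' = x_i − (cap_i+1)): x_1 ≥ 3 gives C(11,3) = 165; x_2 ≥ 8 gives C(6,3) = 20; x_3 ≥ 3 gives C(11,3) = 165; x_4 ≥ 9 gives C(5,3) = 10. Together 360.
Add back pairs where two caps are both exceeded: 1 + 56 + 0 + 1 + 0 + 0 = 58.
By inclusion–exclusion the count is 364 − 360 + 58 = 62.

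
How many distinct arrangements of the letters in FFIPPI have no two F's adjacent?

60

There are 6!/(2!·2!·2!) = 90 arrangements of FFIPPI in total.
Arrangements with the F's together: treat FF as one letter, giving (5)!/(2!·2!) = 30.
Subtracting, 90 − 30 = 60 arrangements keep the F's apart.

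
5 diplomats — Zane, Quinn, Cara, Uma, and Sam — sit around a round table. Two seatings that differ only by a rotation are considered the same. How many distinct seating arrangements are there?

24

Seat Zane anywhere (absorbing the rotational symmetry), then permute the other 4: (4)! = 24.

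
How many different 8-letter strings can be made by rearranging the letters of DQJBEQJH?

DQJBEQJH has 8 letters with J appearing twice and Q appearing twice.
Dividing 8! = 40320 by 2!·2! = 4 for the repeated letters gives 10080.

10080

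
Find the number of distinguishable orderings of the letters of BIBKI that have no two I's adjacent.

There are 5!/(2!·2!) = 30 arrangements of BIBKI in total.
Arrangements with the I's together: treat II as one letter, giving (4)!/(2!) = 12.
Subtracting, 30 − 12 = 18 arrangements keep the I's apart.

18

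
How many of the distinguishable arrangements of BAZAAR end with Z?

With the last slot taken by Z, it remains to arrange the other 5 letters (BAAAR).
Those 5 letters have A appearing 3 times, giving (5)!/(3!) = 20.

20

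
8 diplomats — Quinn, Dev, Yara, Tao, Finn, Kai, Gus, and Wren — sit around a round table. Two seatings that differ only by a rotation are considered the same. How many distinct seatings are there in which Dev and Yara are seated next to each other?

Glue Dev and Yara into a block (2 internal orders). Seating 7 units around a circle gives (6)! arrangements.
So 2 × (6)! = 2 × 720 = 1440.

1440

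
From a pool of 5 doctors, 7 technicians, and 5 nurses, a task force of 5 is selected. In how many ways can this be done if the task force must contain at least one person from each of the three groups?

Unrestricted: C(17,5) = 6188 ways to pick any 5 of the 17.
Subtract selections that omit an entire group: no doctors → C(12,5) = 792; no technicians → C(10,5) = 252; no nurses → C(12,5) = 792.
Add back selections omitting two groups (i.e. drawn from a single group): C(5,5) + C(7,5) + C(5,5) = 23.
By inclusion–exclusion: 6188 − 1836 + 23 = 4375.

4375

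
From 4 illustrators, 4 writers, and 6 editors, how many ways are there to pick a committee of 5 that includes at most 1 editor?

Split by how many editors are chosen (0 through 1).
Sum: C(6,0)·C(8,5) + C(6,1)·C(8,4) = 56 + 420 = 476.

476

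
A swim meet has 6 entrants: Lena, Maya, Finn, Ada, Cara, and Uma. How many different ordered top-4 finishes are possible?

This is an ordered selection of 4 from 6: P(6,4).
That gives 6 × 5 × 4 × 3 = 360.

360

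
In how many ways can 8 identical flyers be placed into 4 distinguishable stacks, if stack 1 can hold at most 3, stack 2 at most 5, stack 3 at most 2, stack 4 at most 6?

Ignoring the caps, the number of non-negative solutions to x_1+…+x_4 = 8 is C(11,3) = 165.
Subtract solutions that violate a single cap (substitute x_i' = x_i − (cap_i+1)): x_1 ≥ 4 gives C(7,3) = 35; x_2 ≥ 6 gives C(5,3) = 10; x_3 ≥ 3 gives C(8,3) = 56; x_4 ≥ 7 gives C(4,3) = 4. Together 105.
Add back pairs where two caps are both exceeded: 0 + 4 + 0 + 0 + 0 + 0 = 4.
By inclusion–exclusion the count is 165 − 105 + 4 = 64.

64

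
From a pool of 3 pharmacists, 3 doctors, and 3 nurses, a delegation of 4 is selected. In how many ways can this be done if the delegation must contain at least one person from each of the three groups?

81

With no constraint there are C(9,4) = 126 possible selections.
Subtract selections that omit an entire group: no pharmacists → C(6,4) = 15; no doctors → C(6,4) = 15; no nurses → C(6,4) = 15.
Add back selections omitting two groups (i.e. drawn from a single group): C(3,4) + C(3,4) + C(3,4) = 0.
By inclusion–exclusion: 126 − 45 + 0 = 81.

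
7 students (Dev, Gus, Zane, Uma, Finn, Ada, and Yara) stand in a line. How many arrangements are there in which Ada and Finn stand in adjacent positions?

1440

Place the 5 others and the Ada-Finn pair as 6 objects in a line; the pair has 2 internal arrangements.
That gives 2 × 6! = 2 × 720 = 1440.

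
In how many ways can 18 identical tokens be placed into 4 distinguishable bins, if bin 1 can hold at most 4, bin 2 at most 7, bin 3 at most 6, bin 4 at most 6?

Without the upper bounds there are C(21,3) = 1330 ways to split 18 among 4 bins.
Subtract solutions that violate a single cap (substitute x_i' = x_i − (cap_i+1)): x_1 ≥ 5 gives C(16,3) = 560; x_2 ≥ 8 gives C(13,3) = 286; x_3 ≥ 7 gives C(14,3) = 364; x_4 ≥ 7 gives C(14,3) = 364. Together 1574.
Add back pairs where two caps are both exceeded: 56 + 84 + 84 + 20 + 20 + 35 = 299.
By inclusion–exclusion the count is 1330 − 1574 + 299 = 55.

55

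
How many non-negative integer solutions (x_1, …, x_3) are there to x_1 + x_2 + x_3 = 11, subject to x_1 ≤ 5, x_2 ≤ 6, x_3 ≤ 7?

32

By stars and bars, unrestricted non-negative solutions to x_1+…+x_3 = 11 number C(11+2,2) = 78.
Subtract solutions that violate a single cap (substitute x_i' = x_i − (cap_i+1)): x_1 ≥ 6 gives C(7,2) = 21; x_2 ≥ 7 gives C(6,2) = 15; x_3 ≥ 8 gives C(5,2) = 10. Together 46.
No two caps can be exceeded simultaneously, so the pair terms are all 0.
By inclusion–exclusion the count is 78 − 46 + 0 = 32.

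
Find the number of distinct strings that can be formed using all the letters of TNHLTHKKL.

22680

TNHLTHKKL has 9 letters with H appearing twice, K appearing twice, L appearing twice, and T appearing twice.
The number of distinct arrangements is 9!/(2!·2!·2!·2!) = 362880/16 = 22680.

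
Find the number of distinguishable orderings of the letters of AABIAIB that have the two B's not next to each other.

150

There are 7!/(3!·2!·2!) = 210 arrangements of AABIAIB in total.
Arrangements with the B's together: treat BB as one letter, giving (6)!/(3!·2!) = 60.
Hence 210 − 60 = 150.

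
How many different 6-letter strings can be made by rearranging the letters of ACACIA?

Letter multiplicities in ACACIA: A×3, C×2, I×1.
So there are 6! / (3!·2!) = 60 distinguishable arrangements.

60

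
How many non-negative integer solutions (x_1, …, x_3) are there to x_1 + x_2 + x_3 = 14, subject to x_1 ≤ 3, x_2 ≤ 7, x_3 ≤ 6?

6

Without the upper bounds there are C(16,2) = 120 ways to split 14 among 3 variables.
Subtract solutions that violate a single cap (substitute x_i' = x_i − (cap_i+1)): x_1 ≥ 4 gives C(12,2) = 66; x_2 ≥ 8 gives C(8,2) = 28; x_3 ≥ 7 gives C(9,2) = 36. Together 130.
Add back pairs where two caps are both exceeded: 6 + 10 + 0 = 16.
By inclusion–exclusion the count is 120 − 130 + 16 = 6.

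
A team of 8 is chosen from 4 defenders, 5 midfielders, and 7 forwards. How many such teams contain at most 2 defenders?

Split by how many defenders are chosen (0 through 2).
Sum: C(4,0)·C(12,8) + C(4,1)·C(12,7) + C(4,2)·C(12,6) = 495 + 3168 + 5544 = 9207.

9207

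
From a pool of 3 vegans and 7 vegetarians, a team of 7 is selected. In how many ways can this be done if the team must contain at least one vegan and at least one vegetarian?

With no constraint there are C(10,7) = 120 possible selections.
Selections missing a whole group: no vegans → C(7,7) = 1; no vegetarians → C(3,7) = 0.
Both groups omitted at once is impossible, so 120 − 1 = 119.

119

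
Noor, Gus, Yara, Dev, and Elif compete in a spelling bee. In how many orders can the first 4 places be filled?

120

There are 5 choices for 1st place, 4 for 2nd, and so on down to 2 for position 4.
That gives 5 × 4 × 3 × 2 = 120.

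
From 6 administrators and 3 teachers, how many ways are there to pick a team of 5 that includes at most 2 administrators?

15

Split by how many administrators are chosen (0 through 2).
Sum: C(6,0)·C(3,5) + C(6,1)·C(3,4) + C(6,2)·C(3,3) = 0 + 0 + 15 = 15.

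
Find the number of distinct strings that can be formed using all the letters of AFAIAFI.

210

The 7 letters of AFAIAFI have repeats: A appearing 3 times, F appearing twice, and I appearing twice.
Dividing 7! = 5040 by 3!·2!·2! = 24 for the repeated letters gives 210.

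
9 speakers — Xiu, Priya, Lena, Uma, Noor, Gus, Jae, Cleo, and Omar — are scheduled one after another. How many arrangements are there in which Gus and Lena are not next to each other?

282240

There are 9! = 362880 arrangements in all. If Gus and Lena are adjacent, merging them into one block gives 2·(8)! = 80640 arrangements.
So 362880 − 80640 = 282240 arrangements keep them apart.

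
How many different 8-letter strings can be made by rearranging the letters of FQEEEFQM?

1680

Letter multiplicities in FQEEEFQM: E×3, F×2, M×1, Q×2.
Dividing 8! = 40320 by 3!·2!·2! = 24 for the repeated letters gives 1680.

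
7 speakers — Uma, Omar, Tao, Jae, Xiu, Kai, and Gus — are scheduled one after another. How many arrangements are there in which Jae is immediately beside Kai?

Glue Jae and Kai into one block (2 internal orders), leaving 6 units to arrange in a row.
So the count is 2·(6)! = 1440.

1440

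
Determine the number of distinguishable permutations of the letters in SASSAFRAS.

2520

SASSAFRAS has 9 letters with A appearing 3 times and S appearing 4 times.
So there are 9! / (4!·3!) = 2520 distinguishable arrangements.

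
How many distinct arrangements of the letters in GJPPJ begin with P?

With the first slot taken by P, it remains to arrange the other 4 letters (GJPJ).
Those 4 letters have J appearing twice, giving (4)!/(2!) = 12.

12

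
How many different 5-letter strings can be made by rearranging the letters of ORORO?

10

The 5 letters of ORORO have repeats: O appearing 3 times and R appearing twice.
So there are 5! / (3!·2!) = 10 distinguishable arrangements.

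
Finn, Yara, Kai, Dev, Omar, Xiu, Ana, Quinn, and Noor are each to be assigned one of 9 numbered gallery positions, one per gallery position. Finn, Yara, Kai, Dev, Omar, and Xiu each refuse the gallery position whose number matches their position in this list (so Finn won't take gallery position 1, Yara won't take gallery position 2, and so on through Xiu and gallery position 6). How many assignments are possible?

Let Aᵢ (for 1 ≤ i ≤ 6) be the placements that put person i in their forbidden gallery position. Any j of these fix j positions, leaving (9−j)! ways to fill the rest, and there are C(6,j) ways to pick which j.
By inclusion–exclusion, the number of valid placements is Σ_{j=0}^{6} (−1)^j C(6,j)·(9−j)!.
Computing: 362880 − 241920 + 75600 − 14400 + 1800 − 144 + 6 = 183822.

183822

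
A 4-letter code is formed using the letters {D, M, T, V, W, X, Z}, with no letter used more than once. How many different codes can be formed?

Choose and order 4 of the 7 symbols: the first letter has 7 options, the next 6, then 5, 4.
That product is 7 × 6 × 5 × 4 = 840.

840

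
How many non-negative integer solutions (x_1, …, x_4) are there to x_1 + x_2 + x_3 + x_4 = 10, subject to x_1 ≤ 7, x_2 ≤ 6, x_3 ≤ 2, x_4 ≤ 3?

Without the upper bounds there are C(13,3) = 286 ways to split 10 among 4 variables.
Subtract solutions that violate a single cap (substitute x_i' = x_i − (cap_i+1)): x_1 ≥ 8 gives C(5,3) = 10; x_2 ≥ 7 gives C(6,3) = 20; x_3 ≥ 3 gives C(10,3) = 120; x_4 ≥ 4 gives C(9,3) = 84. Together 234.
Add back pairs where two caps are both exceeded: 0 + 0 + 0 + 1 + 0 + 20 = 21.
By inclusion–exclusion the count is 286 − 234 + 21 = 73.

73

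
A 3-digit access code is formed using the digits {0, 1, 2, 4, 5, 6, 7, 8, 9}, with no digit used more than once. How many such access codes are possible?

504

With no repetition, fill the 3 digits in order: 9 choices, then 8, down to 7.
9 × 8 × 7 = 504.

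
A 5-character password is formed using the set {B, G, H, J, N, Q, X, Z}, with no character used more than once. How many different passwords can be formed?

This is a permutation of 5 out of 8: P(8,5) = 8!/3!.
That product is 8 × 7 × 6 × 5 × 4 = 6720.

6720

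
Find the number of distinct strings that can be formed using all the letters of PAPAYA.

Letter multiplicities in PAPAYA: A×3, P×2, Y×1.
The number of distinct arrangements is 6!/(3!·2!) = 720/12 = 60.

60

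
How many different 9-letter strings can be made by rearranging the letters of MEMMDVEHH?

15120

MEMMDVEHH has 9 letters with E appearing twice, H appearing twice, and M appearing 3 times.
The number of distinct arrangements is 9!/(3!·2!·2!) = 362880/24 = 15120.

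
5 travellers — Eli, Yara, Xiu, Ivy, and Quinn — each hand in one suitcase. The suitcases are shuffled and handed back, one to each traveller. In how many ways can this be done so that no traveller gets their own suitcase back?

44

Count assignments avoiding every fixed point. For any j of the 5 travellers fixed to their own suitcase, the other 5−j can be arranged in (5−j)! ways.
By inclusion–exclusion this is Σ_{j=0}^{5} (−1)^j C(5,j)·(5−j)!.
Computing: 120 − 120 + 60 − 20 + 5 − 1 = 44.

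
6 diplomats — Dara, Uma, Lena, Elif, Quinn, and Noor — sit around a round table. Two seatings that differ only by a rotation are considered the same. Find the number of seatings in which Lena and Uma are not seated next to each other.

Without the restriction there are (5)! = 120 seatings.
Seatings with Lena beside Uma: treat them as a block with 2 internal orders, giving 2 × (4)! = 48.
Subtracting, 120 − 48 = 72.

72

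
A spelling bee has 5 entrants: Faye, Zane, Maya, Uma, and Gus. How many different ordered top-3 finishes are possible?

60

This is an ordered selection of 3 from 5: P(5,3).
That gives 5 × 4 × 3 = 60.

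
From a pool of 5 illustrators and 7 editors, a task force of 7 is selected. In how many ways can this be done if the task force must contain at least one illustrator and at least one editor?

791

With no constraint there are C(12,7) = 792 possible selections.
Subtract selections that omit an entire group: no illustrators → C(7,7) = 1; no editors → C(5,7) = 0.
Both groups omitted at once is impossible, so 792 − 1 = 791.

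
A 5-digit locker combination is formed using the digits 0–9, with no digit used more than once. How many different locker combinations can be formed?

30240

With no repetition, fill the 5 digits in order: 10 choices, then 9, down to 6.
10 × 9 × 8 × 7 × 6 = 30240.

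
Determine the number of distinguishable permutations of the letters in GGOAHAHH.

1680

GGOAHAHH has 8 letters with A appearing twice, G appearing twice, and H appearing 3 times.
So there are 8! / (3!·2!·2!) = 1680 distinguishable arrangements.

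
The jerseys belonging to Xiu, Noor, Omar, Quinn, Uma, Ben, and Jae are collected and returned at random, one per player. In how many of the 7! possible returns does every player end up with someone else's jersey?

Let Aᵢ be the assignments in which player i gets their old jersey. We want the size of the complement of A₁∪…∪A_7.
By inclusion–exclusion this is Σ_{j=0}^{7} (−1)^j C(7,j)·(7−j)!.
Computing: 5040 − 5040 + 2520 − 840 + 210 − 42 + 7 − 1 = 1854.

1854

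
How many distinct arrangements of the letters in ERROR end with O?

4

With the last slot taken by O, it remains to arrange the other 4 letters (ERRR).
Those 4 letters have R appearing 3 times, giving (4)!/(3!) = 4.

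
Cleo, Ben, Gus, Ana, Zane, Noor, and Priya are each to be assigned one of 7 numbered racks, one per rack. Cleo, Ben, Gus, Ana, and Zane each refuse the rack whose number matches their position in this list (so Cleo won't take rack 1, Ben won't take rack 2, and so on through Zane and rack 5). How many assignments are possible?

2428

Let Aᵢ (for 1 ≤ i ≤ 5) be the placements that put person i in their forbidden rack. Any j of these fix j positions, leaving (7−j)! ways to fill the rest, and there are C(5,j) ways to pick which j.
By inclusion–exclusion, the number of valid placements is Σ_{j=0}^{5} (−1)^j C(5,j)·(7−j)!.
Computing: 5040 − 3600 + 1200 − 240 + 30 − 2 = 2428.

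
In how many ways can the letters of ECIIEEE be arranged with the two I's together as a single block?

30

Treat the 2 copies of I as a single block. The multiset to arrange is then {II, C, E, E, E, E}, 6 items in all.
That gives (6)!/(4!) = 30 arrangements.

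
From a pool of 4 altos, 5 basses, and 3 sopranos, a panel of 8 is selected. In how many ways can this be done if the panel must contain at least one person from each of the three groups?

485

Total 8-person selections from all 12: C(12,8) = 495.
Subtract selections that omit an entire group: no altos → C(8,8) = 1; no basses → C(7,8) = 0; no sopranos → C(9,8) = 9.
Add back selections omitting two groups (i.e. drawn from a single group): C(4,8) + C(5,8) + C(3,8) = 0.
By inclusion–exclusion: 495 − 10 + 0 = 485.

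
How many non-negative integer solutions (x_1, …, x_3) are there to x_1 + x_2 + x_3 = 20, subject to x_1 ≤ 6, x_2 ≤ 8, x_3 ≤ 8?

6

By stars and bars, unrestricted non-negative solutions to x_1+…+x_3 = 20 number C(20+2,2) = 231.
Subtract solutions that violate a single cap (substitute x_i' = x_i − (cap_i+1)): x_1 ≥ 7 gives C(15,2) = 105; x_2 ≥ 9 gives C(13,2) = 78; x_3 ≥ 9 gives C(13,2) = 78. Together 261.
Add back pairs where two caps are both exceeded: 15 + 15 + 6 = 36.
By inclusion–exclusion the count is 231 − 261 + 36 = 6.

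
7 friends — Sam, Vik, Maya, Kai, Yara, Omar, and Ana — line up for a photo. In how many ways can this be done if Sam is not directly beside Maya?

3600

Of the 7! = 5040 arrangements, those with Sam and Maya adjacent number 2 × 6! = 1440 (treat the pair as a block with 2 internal orders).
So 5040 − 1440 = 3600 arrangements keep them apart.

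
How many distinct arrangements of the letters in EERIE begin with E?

With the first slot taken by E, it remains to arrange the other 4 letters (ERIE).
Those 4 letters have E appearing twice, giving (4)!/(2!) = 12.

12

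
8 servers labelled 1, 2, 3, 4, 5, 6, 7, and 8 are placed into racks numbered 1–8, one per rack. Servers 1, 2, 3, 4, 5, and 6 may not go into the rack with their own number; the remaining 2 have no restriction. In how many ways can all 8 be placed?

18806

Let Aᵢ (for 1 ≤ i ≤ 6) be the placements that put server i in its forbidden rack. Any j of these fix j positions, leaving (8−j)! ways to fill the rest, and there are C(6,j) ways to pick which j.
By inclusion–exclusion, the number of valid placements is Σ_{j=0}^{6} (−1)^j C(6,j)·(8−j)!.
Computing: 40320 − 30240 + 10800 − 2400 + 360 − 36 + 2 = 18806.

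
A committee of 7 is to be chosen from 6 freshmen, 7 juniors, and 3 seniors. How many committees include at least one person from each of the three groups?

9569

Unrestricted: C(16,7) = 11440 ways to pick any 7 of the 16.
Selections missing a whole group: no freshmen → C(10,7) = 120; no juniors → C(9,7) = 36; no seniors → C(13,7) = 1716.
Add back selections omitting two groups (i.e. drawn from a single group): C(6,7) + C(7,7) + C(3,7) = 1.
By inclusion–exclusion: 11440 − 1872 + 1 = 9569.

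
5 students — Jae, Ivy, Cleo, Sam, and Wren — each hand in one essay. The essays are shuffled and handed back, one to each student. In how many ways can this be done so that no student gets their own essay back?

44

Count assignments avoiding every fixed point. For any j of the 5 students fixed to their own essay, the other 5−j can be arranged in (5−j)! ways.
By inclusion–exclusion this is Σ_{j=0}^{5} (−1)^j C(5,j)·(5−j)!.
Computing: 120 − 120 + 60 − 20 + 5 − 1 = 44.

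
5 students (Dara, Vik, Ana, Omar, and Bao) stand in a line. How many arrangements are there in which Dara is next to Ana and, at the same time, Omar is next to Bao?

Treat {Dara,Ana} as one block (2 orders) and {Omar,Bao} as another (2 orders).
That leaves 3 units to arrange: 2 × 2 × 3! = 4 × 6 = 24.

24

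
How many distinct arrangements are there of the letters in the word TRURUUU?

The 7 letters of TRURUUU have repeats: R appearing twice and U appearing 4 times.
So there are 7! / (4!·2!) = 105 distinguishable arrangements.

105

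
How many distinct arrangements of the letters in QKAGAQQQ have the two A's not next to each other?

There are 8!/(4!·2!) = 840 arrangements of QKAGAQQQ in total.
If the two A's are adjacent, glue them into one block, leaving 7 items to arrange: (7)!/(4!) = 210 ways.
Subtracting, 840 − 210 = 630 arrangements keep the A's apart.

630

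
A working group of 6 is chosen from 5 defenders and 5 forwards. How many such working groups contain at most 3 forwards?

155

Split by how many forwards are chosen (0 through 3).
Sum: C(5,0)·C(5,6) + C(5,1)·C(5,5) + C(5,2)·C(5,4) + C(5,3)·C(5,3) = 0 + 5 + 50 + 100 = 155.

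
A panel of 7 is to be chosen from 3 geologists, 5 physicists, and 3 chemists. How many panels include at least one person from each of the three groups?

314

Total 7-person selections from all 11: C(11,7) = 330.
Selections missing a whole group: no geologists → C(8,7) = 8; no physicists → C(6,7) = 0; no chemists → C(8,7) = 8.
Add back selections omitting two groups (i.e. drawn from a single group): C(3,7) + C(5,7) + C(3,7) = 0.
By inclusion–exclusion: 330 − 16 + 0 = 314.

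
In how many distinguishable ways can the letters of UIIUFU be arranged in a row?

60

Letter multiplicities in UIIUFU: F×1, I×2, U×3.
The number of distinct arrangements is 6!/(3!·2!) = 720/12 = 60.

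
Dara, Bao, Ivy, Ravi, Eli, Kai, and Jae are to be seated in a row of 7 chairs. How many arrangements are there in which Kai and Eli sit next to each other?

1440

Place the 5 others and the Kai-Eli pair as 6 objects in a line; the pair has 2 internal arrangements.
That gives 2 × 6! = 2 × 720 = 1440.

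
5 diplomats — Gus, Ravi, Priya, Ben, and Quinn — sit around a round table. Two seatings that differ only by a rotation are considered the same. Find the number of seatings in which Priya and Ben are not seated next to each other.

12

All circular seatings of 5 people number (4)! = 24.
Those with Priya next to Ben: fuse the pair into one unit and seat 4 units around a circle — 2·(3)! = 12.
Subtracting, 24 − 12 = 12.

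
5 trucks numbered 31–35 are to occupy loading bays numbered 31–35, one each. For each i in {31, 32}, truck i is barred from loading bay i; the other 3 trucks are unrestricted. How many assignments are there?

78

Let Aᵢ (for i ∈ {31, 32}) be the placements that put truck i in its forbidden loading bay. Any j of these fix j positions, leaving (5−j)! ways to fill the rest, and there are C(2,j) ways to pick which j.
By inclusion–exclusion, the number of valid placements is Σ_{j=0}^{2} (−1)^j C(2,j)·(5−j)!.
Computing: 120 − 48 + 6 = 78.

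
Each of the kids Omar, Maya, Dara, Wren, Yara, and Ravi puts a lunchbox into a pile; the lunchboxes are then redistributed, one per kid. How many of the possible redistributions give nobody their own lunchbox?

265

Count assignments avoiding every fixed point. For any j of the 6 kids fixed to their own lunchbox, the other 6−j can be arranged in (6−j)! ways.
By inclusion–exclusion this is Σ_{j=0}^{6} (−1)^j C(6,j)·(6−j)!.
Computing: 720 − 720 + 360 − 120 + 30 − 6 + 1 = 265.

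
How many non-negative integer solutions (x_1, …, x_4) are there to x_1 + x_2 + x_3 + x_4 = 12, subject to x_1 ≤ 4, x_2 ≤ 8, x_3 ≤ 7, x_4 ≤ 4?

By stars and bars, unrestricted non-negative solutions to x_1+…+x_4 = 12 number C(12+3,3) = 455.
Subtract solutions that violate a single cap (substitute x_i' = x_i − (cap_i+1)): x_1 ≥ 5 gives C(10,3) = 120; x_2 ≥ 9 gives C(6,3) = 20; x_3 ≥ 8 gives C(7,3) = 35; x_4 ≥ 5 gives C(10,3) = 120. Together 295.
Add back pairs where two caps are both exceeded: 0 + 0 + 10 + 0 + 0 + 0 = 10.
By inclusion–exclusion the count is 455 − 295 + 10 = 170.

170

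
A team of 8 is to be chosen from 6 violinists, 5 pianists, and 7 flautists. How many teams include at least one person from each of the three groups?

Total 8-person selections from all 18: C(18,8) = 43758.
Selections missing a whole group: no violinists → C(12,8) = 495; no pianists → C(13,8) = 1287; no flautists → C(11,8) = 165.
Add back selections omitting two groups (i.e. drawn from a single group): C(6,8) + C(5,8) + C(7,8) = 0.
By inclusion–exclusion: 43758 − 1947 + 0 = 41811.

41811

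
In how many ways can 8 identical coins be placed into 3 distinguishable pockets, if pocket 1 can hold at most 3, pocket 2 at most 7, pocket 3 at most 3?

15

Ignoring the caps, the number of non-negative solutions to x_1+…+x_3 = 8 is C(10,2) = 45.
Subtract solutions that violate a single cap (substitute x_i' = x_i − (cap_i+1)): x_1 ≥ 4 gives C(6,2) = 15; x_2 ≥ 8 gives C(2,2) = 1; x_3 ≥ 4 gives C(6,2) = 15. Together 31.
Add back pairs where two caps are both exceeded: 0 + 1 + 0 = 1.
By inclusion–exclusion the count is 45 − 31 + 1 = 15.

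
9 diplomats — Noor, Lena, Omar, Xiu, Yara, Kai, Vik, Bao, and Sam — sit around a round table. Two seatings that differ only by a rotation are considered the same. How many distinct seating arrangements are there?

40320

Around a circle, 9 distinct people have 9!/9 = (8)! = 40320 rotationally distinct seatings.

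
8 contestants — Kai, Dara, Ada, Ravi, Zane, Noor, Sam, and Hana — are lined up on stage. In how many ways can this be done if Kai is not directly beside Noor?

There are 8! = 40320 arrangements in all. If Kai and Noor are adjacent, merging them into one block gives 2·(7)! = 10080 arrangements.
So 40320 − 10080 = 30240 arrangements keep them apart.

30240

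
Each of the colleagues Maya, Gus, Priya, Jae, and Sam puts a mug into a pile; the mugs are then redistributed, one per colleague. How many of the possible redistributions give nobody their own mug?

44

This is the derangement count D_5: permutations of 5 items with no fixed point.
By inclusion–exclusion this is Σ_{j=0}^{5} (−1)^j C(5,j)·(5−j)!.
Computing: 120 − 120 + 60 − 20 + 5 − 1 = 44.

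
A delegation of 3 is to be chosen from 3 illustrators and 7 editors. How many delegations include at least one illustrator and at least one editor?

84

Total 3-person selections from all 10: C(10,3) = 120.
Selections missing a whole group: no illustrators → C(7,3) = 35; no editors → C(3,3) = 1.
Both groups omitted at once is impossible, so 120 − 36 = 84.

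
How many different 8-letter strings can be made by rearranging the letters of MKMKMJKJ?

560

Letter multiplicities in MKMKMJKJ: J×2, K×3, M×3.
Dividing 8! = 40320 by 3!·3!·2! = 72 for the repeated letters gives 560.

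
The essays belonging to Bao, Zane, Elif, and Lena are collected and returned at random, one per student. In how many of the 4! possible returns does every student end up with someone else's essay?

Count assignments avoiding every fixed point. For any j of the 4 students fixed to their own essay, the other 4−j can be arranged in (4−j)! ways.
By inclusion–exclusion this is Σ_{j=0}^{4} (−1)^j C(4,j)·(4−j)!.
Computing: 24 − 24 + 12 − 4 + 1 = 9.

9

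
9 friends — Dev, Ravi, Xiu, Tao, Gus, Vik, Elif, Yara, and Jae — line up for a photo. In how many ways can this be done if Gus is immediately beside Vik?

Glue Gus and Vik into one block (2 internal orders), leaving 8 units to arrange in a row.
That gives 2 × 8! = 2 × 40320 = 80640.

80640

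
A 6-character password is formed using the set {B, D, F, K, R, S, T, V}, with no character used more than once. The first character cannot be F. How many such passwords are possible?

17640

The first character has 8−1 = 7 choices (anything except F).
The remaining 5 characters are filled from the other 7 symbols without repetition: 7 × 6 × 5 × 4 × 3 = 2520.
Total: 7 × 2520 = 17640.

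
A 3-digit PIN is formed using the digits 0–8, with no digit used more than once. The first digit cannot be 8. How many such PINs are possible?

The first digit has 9−1 = 8 choices (anything except 8).
The remaining 2 digits are filled from the other 8 symbols without repetition: 8 × 7 = 56.
Total: 8 × 56 = 448.

448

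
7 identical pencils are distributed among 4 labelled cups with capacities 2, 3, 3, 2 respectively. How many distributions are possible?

18

Ignoring the caps, the number of non-negative solutions to x_1+…+x_4 = 7 is C(10,3) = 120.
Subtract solutions that violate a single cap (substitute x_i' = x_i − (cap_i+1)): x_1 ≥ 3 gives C(7,3) = 35; x_2 ≥ 4 gives C(6,3) = 20; x_3 ≥ 4 gives C(6,3) = 20; x_4 ≥ 3 gives C(7,3) = 35. Together 110.
Add back pairs where two caps are both exceeded: 1 + 1 + 4 + 0 + 1 + 1 = 8.
By inclusion–exclusion the count is 120 − 110 + 8 = 18.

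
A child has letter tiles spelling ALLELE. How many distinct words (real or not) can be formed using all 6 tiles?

60

Letter multiplicities in ALLELE: A×1, E×2, L×3.
So there are 6! / (3!·2!) = 60 distinguishable arrangements.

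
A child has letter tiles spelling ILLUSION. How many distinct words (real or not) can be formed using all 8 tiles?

10080

Letter multiplicities in ILLUSION: I×2, L×2, N×1, O×1, S×1, U×1.
Dividing 8! = 40320 by 2!·2! = 4 for the repeated letters gives 10080.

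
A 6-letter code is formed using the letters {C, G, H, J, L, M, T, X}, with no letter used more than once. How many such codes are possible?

With no repetition, fill the 6 letters in order: 8 choices, then 7, down to 3.
That product is 8 × 7 × 6 × 5 × 4 × 3 = 20160.

20160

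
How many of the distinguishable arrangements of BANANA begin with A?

Fix A in the first position and arrange the remaining 5 letters.
Those 5 letters have A appearing twice and N appearing twice, giving (5)!/(2!·2!) = 30.

30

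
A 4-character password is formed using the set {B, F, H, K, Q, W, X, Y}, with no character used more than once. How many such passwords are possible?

1680

With no repetition, fill the 4 characters in order: 8 choices, then 7, down to 5.
8 × 7 × 6 × 5 = 1680.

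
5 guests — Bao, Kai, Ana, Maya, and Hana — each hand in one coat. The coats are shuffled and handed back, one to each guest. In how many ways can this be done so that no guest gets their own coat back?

Let Aᵢ be the assignments in which guest i gets their own coat. We want the size of the complement of A₁∪…∪A_5.
By inclusion–exclusion this is Σ_{j=0}^{5} (−1)^j C(5,j)·(5−j)!.
Computing: 120 − 120 + 60 − 20 + 5 − 1 = 44.

44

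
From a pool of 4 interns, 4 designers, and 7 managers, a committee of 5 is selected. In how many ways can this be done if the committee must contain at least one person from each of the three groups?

2044

With no constraint there are C(15,5) = 3003 possible selections.
Subtract selections that omit an entire group: no interns → C(11,5) = 462; no designers → C(11,5) = 462; no managers → C(8,5) = 56.
Add back selections omitting two groups (i.e. drawn from a single group): C(4,5) + C(4,5) + C(7,5) = 21.
By inclusion–exclusion: 3003 − 980 + 21 = 2044.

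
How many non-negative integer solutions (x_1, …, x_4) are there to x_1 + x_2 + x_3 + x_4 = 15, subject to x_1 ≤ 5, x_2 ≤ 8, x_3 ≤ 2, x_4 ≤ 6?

By stars and bars, unrestricted non-negative solutions to x_1+…+x_4 = 15 number C(15+3,3) = 816.
Subtract solutions that violate a single cap (substitute x_i' = x_i − (cap_i+1)): x_1 ≥ 6 gives C(12,3) = 220; x_2 ≥ 9 gives C(9,3) = 84; x_3 ≥ 3 gives C(15,3) = 455; x_4 ≥ 7 gives C(11,3) = 165. Together 924.
Add back pairs where two caps are both exceeded: 1 + 84 + 10 + 20 + 0 + 56 = 171.
By inclusion–exclusion the count is 816 − 924 + 171 = 63.

63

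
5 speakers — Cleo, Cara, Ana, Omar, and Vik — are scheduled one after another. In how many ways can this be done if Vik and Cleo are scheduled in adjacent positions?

Treat {Vik, Cleo} as a single unit. There are 4 units to order, and the pair itself can be ordered 2 ways.
So the count is 2·(4)! = 48.

48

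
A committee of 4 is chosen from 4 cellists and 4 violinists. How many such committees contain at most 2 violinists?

53

Split by how many violinists are chosen (0 through 2).
Sum: C(4,0)·C(4,4) + C(4,1)·C(4,3) + C(4,2)·C(4,2) = 1 + 16 + 36 = 53.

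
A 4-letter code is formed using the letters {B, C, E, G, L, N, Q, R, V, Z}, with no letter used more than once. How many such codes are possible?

Choose and order 4 of the 10 symbols: the first letter has 10 options, the next 9, then 8, 7.
10 × 9 × 8 × 7 = 5040.

5040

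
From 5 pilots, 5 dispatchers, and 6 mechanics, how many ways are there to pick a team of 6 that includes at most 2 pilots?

Split by how many pilots are chosen (0 through 2).
Sum: C(5,0)·C(11,6) + C(5,1)·C(11,5) + C(5,2)·C(11,4) = 462 + 2310 + 3300 = 6072.

6072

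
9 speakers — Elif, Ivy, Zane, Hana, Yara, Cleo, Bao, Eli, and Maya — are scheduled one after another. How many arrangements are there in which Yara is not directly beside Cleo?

282240

There are 9! = 362880 arrangements in all. If Yara and Cleo are adjacent, merging them into one block gives 2·(8)! = 80640 arrangements.
So 362880 − 80640 = 282240 arrangements keep them apart.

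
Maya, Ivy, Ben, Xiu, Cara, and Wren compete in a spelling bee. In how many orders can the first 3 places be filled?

120

There are 6 choices for 1st place, 5 for 2nd, and 4 for 3rd.
That gives 6 × 5 × 4 = 120.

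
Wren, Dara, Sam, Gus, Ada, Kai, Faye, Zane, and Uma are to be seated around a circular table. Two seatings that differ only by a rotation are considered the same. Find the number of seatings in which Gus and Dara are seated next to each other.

Treat {Gus, Dara} as one unit (2 internal orders) and seat the resulting 8 units around the table: (7)! circular arrangements.
So 2 × (7)! = 2 × 5040 = 10080.

10080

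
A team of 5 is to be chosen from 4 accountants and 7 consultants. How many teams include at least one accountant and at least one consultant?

With no constraint there are C(11,5) = 462 possible selections.
Selections missing a whole group: no accountants → C(7,5) = 21; no consultants → C(4,5) = 0.
Both groups omitted at once is impossible, so 462 − 21 = 441.

441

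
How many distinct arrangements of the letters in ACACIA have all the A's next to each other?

12

Treat the 3 copies of A as a single block. The multiset to arrange is then {AAA, C, C, I}, 4 items in all.
That gives (4)!/(2!) = 12 arrangements.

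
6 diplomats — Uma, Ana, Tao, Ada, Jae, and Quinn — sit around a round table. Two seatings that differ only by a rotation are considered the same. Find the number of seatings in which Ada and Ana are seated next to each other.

Glue Ada and Ana into a block (2 internal orders). Seating 5 units around a circle gives (4)! arrangements.
So 2 × (4)! = 2 × 24 = 48.

48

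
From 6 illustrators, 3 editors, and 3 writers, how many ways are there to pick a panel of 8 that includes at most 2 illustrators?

15

Split by how many illustrators are chosen (0 through 2).
Sum: C(6,0)·C(6,8) + C(6,1)·C(6,7) + C(6,2)·C(6,6) = 0 + 0 + 15 = 15.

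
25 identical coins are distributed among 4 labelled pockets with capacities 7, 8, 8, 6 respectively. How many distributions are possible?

By stars and bars, unrestricted non-negative solutions to x_1+…+x_4 = 25 number C(25+3,3) = 3276.
Subtract solutions that violate a single cap (substitute x_i' = x_i − (cap_i+1)): x_1 ≥ 8 gives C(20,3) = 1140; x_2 ≥ 9 gives C(19,3) = 969; x_3 ≥ 9 gives C(19,3) = 969; x_4 ≥ 7 gives C(21,3) = 1330. Together 4408.
Add back pairs where two caps are both exceeded: 165 + 165 + 286 + 120 + 220 + 220 = 1176.
Subtract triples: 0 + 4 + 4 + 1 = 9.
By inclusion–exclusion the count is 3276 − 4408 + 1176 − 9 = 35.

35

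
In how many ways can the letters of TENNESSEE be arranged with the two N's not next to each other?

There are 9!/(4!·2!·2!) = 3780 arrangements of TENNESSEE in total.
Arrangements with the N's together: treat NN as one letter, giving (8)!/(4!·2!) = 840.
Hence 3780 − 840 = 2940.

2940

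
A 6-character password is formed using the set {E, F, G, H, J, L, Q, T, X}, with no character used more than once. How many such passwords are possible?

Choose and order 6 of the 9 symbols: the first character has 9 options, the next 8, and so on down to 4.
9 × 8 × 7 × 6 × 5 × 4 = 60480.

60480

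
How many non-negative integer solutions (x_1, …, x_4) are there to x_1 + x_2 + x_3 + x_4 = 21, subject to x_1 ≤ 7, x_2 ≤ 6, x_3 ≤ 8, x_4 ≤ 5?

56

Ignoring the caps, the number of non-negative solutions to x_1+…+x_4 = 21 is C(24,3) = 2024.
Subtract solutions that violate a single cap (substitute x_i' = x_i − (cap_i+1)): x_1 ≥ 8 gives C(16,3) = 560; x_2 ≥ 7 gives C(17,3) = 680; x_3 ≥ 9 gives C(15,3) = 455; x_4 ≥ 6 gives C(18,3) = 816. Together 2511.
Add back pairs where two caps are both exceeded: 84 + 35 + 120 + 56 + 165 + 84 = 544.
Subtract triples: 0 + 1 + 0 + 0 = 1.
By inclusion–exclusion the count is 2024 − 2511 + 544 − 1 = 56.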